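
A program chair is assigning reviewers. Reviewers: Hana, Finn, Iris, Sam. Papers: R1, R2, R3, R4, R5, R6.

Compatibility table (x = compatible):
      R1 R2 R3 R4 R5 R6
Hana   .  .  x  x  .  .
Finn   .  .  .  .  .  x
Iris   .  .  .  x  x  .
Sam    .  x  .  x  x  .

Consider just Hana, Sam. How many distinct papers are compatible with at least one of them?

4

The union of neighbours of {Hana, Sam} is {R2, R3, R4, R5}, which has 4 elements.
Since |N(S)| = 4 ≥ |S| = 2, Hall's condition holds for this subset.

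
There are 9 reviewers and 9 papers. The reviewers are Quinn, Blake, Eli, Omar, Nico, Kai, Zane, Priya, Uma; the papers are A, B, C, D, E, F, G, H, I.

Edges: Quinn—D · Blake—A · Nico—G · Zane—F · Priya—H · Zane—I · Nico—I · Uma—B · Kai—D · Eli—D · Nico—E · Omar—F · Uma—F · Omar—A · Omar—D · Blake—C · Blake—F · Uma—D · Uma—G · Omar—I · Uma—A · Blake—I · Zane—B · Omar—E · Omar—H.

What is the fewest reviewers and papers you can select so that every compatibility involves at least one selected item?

A maximum matching has 7 edges (e.g. Quinn–D, Blake–I, Omar–A, Nico–E, Zane–B, Priya–H, Uma–G).
By König's theorem the minimum vertex cover has the same size. One such cover is {Blake, Omar, Nico, Zane, Priya, Uma, D}.

7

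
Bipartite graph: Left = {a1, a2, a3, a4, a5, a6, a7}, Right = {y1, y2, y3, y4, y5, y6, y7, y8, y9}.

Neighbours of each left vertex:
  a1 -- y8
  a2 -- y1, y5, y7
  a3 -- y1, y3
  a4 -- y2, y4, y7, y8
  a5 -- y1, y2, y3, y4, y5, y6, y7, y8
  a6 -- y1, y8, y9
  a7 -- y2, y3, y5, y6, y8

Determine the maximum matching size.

One maximum matching: a1-y8, a2-y1, a3-y3, a4-y2, a5-y7, a6-y9, a7-y6.
All 7 left vertices are matched, so no larger matching exists.

7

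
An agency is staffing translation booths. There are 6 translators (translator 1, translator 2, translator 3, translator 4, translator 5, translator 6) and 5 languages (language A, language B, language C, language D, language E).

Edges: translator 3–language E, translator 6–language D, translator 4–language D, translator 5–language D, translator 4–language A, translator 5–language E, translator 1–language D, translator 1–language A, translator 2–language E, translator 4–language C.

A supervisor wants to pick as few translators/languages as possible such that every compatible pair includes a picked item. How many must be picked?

The 4 edges translator 1–language A, translator 2–language E, translator 4–language C, translator 5–language D form a matching, so any vertex cover needs at least 4 vertices (one per matched edge).
Conversely {translator 1, translator 4, language D, language E} meets every edge and has exactly 4 vertices, so 4 is optimal.

4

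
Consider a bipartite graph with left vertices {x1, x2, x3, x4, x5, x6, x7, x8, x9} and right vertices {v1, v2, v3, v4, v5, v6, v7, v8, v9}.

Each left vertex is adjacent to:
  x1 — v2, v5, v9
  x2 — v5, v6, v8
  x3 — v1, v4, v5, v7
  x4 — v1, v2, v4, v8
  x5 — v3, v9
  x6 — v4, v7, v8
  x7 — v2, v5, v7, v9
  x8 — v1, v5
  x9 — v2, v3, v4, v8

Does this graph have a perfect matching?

For example, pair x1–v9, x2–v6, x3–v4, x4–v1, x5–v3, x6–v8, x7–v7, x8–v5, x9–v2.
Every left vertex is matched, so this is a perfect matching.

Yes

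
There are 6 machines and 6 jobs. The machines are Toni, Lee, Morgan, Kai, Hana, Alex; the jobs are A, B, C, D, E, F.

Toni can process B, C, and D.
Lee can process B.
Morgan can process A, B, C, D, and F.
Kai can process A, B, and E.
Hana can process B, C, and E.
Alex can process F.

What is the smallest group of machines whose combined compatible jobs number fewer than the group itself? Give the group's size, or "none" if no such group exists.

none

A matching saturating every machine exists, for instance Toni→D, Lee→B, Morgan→A, Kai→E, Hana→C, Alex→F.
By Hall's marriage theorem, this means |N(S)| ≥ |S| for every subset S, so no violating subset exists.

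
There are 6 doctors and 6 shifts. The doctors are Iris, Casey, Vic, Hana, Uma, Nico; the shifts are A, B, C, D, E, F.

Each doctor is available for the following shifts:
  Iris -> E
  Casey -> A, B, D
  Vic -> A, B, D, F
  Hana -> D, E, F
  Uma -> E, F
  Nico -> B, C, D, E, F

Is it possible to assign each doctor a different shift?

A valid assignment of size 6: Iris→E, Casey→A, Vic→B, Hana→D, Uma→F, Nico→C.
All 6 doctors are covered.

Yes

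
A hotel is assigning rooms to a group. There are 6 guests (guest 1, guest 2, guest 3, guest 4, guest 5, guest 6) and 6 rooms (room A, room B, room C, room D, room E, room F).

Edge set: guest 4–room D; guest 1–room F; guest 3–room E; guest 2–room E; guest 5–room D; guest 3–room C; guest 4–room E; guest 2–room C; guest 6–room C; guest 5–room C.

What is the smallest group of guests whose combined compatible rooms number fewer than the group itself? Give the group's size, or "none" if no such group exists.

3

Take S = {guest 2, guest 3, guest 6}. Its neighbourhood is {room C, room E}, so |N(S)| = 2 < |S| = 3.
Every subset of size less than 3 has at least as many neighbours as members, so 3 is the minimum.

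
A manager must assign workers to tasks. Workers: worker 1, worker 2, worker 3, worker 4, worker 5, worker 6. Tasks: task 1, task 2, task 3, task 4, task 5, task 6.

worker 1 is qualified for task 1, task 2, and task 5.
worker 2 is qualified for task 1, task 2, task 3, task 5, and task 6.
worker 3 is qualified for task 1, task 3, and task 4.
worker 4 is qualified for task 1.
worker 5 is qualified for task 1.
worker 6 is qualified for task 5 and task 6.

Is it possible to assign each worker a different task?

No

The set {worker 4, worker 5} has only 1 neighbour ({task 1}), so by Hall's theorem at most 5 of the 6 workers can be matched.
Hence no matching covers every worker.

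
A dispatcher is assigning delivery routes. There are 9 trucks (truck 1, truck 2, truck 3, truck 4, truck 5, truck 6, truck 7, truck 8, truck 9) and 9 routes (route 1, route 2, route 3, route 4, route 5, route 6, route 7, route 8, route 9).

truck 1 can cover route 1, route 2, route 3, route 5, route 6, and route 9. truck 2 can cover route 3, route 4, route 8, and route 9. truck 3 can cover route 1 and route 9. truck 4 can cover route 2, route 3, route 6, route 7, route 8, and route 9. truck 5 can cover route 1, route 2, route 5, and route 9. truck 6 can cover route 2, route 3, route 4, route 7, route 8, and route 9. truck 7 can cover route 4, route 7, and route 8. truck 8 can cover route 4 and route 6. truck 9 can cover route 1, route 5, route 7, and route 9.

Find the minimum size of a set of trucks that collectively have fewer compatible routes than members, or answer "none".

none

A matching saturating every truck exists, for instance truck 1→route 9, truck 2→route 8, truck 3→route 1, truck 4→route 2, truck 5→route 5, truck 6→route 3, truck 7→route 4, truck 8→route 6, truck 9→route 7.
By Hall's marriage theorem, this means |N(S)| ≥ |S| for every subset S, so no violating subset exists.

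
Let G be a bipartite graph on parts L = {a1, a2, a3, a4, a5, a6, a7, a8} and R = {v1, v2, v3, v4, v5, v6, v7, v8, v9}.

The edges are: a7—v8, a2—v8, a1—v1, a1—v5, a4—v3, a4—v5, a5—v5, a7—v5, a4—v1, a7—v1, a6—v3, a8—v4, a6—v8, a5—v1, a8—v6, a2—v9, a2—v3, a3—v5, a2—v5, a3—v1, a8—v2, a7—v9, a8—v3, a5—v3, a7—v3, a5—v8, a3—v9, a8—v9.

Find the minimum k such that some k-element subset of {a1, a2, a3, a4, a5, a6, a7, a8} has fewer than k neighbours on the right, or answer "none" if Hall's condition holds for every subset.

6

Take S = {a1, a2, a3, a4, a5, a6}. Its neighbourhood is {v1, v3, v5, v8, v9}, so |N(S)| = 5 < |S| = 6.
Every subset of size less than 6 has at least as many neighbours as members, so 6 is the minimum.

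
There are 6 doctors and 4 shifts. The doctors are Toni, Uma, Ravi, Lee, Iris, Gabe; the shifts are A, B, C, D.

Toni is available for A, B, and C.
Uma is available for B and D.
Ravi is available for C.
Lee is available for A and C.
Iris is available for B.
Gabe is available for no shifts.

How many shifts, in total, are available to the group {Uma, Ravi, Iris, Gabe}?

The union of neighbours of {Uma, Ravi, Iris, Gabe} is {B, C, D}, which has 3 elements.
Since |N(S)| = 3 < |S| = 4, Hall's condition fails for this subset.

3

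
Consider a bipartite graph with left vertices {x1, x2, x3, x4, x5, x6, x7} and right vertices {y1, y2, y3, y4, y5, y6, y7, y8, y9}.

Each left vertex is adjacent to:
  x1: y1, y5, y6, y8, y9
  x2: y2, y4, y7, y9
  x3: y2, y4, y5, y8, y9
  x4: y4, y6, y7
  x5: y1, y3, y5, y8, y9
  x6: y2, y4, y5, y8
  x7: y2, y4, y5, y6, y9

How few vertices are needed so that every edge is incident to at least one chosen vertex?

{x1, x2, x3, x4, x5, x6, x7} is a vertex cover of size 7: every edge has an endpoint in this set.
No smaller cover exists because x1–y9, x2–y2, x3–y4, x4–y7, x5–y3, x6–y8, x7–y6 is a matching of size 7, and a cover must include an endpoint of each of these disjoint edges (König's theorem).

7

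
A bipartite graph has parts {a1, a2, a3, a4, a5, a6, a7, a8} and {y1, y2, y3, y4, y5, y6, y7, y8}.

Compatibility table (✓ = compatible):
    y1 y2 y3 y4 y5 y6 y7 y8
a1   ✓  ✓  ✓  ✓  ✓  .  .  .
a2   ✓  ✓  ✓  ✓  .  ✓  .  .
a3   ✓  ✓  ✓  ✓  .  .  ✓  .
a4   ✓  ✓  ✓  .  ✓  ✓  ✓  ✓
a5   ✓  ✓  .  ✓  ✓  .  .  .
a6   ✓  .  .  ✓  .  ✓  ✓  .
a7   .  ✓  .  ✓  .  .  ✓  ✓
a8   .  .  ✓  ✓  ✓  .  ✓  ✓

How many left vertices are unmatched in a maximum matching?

A valid assignment of size 8: a1–y4, a2–y2, a3–y3, a4–y6, a5–y5, a6–y1, a7–y8, a8–y7.
All 8 left vertices are matched, so no larger matching exists.
That matches 8 of the 8, leaving 0 unmatched; no matching can do better.

0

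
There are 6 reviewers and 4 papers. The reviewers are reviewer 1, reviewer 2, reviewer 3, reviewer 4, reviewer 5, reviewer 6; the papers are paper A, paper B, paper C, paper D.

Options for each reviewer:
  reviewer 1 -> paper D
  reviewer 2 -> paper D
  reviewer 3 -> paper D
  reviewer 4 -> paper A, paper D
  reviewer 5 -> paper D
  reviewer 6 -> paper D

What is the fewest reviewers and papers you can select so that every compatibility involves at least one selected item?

2

{reviewer 4, paper D} is a vertex cover of size 2: every edge has an endpoint in this set.
No smaller cover exists because reviewer 1–paper D, reviewer 4–paper A is a matching of size 2, and a cover must include an endpoint of each of these disjoint edges (König's theorem).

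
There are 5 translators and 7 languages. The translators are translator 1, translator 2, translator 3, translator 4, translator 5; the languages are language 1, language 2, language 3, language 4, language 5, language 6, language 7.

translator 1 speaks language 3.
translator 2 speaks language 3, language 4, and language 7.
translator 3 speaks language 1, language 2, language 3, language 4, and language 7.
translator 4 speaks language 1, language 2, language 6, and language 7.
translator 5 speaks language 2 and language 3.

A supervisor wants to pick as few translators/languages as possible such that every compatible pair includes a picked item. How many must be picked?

5

{translator 1, translator 2, translator 3, translator 4, translator 5} is a vertex cover of size 5: every edge has an endpoint in this set.
No smaller cover exists because translator 1–language 3, translator 2–language 4, translator 3–language 7, translator 4–language 6, translator 5–language 2 is a matching of size 5, and a cover must include an endpoint of each of these disjoint edges (König's theorem).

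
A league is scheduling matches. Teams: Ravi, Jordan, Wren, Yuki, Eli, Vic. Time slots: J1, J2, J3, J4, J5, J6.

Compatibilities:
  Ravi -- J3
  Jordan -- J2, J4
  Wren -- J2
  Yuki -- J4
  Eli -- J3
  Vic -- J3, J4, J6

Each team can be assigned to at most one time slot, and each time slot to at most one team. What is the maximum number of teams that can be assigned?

4

One maximum matching: Ravi→J3, Jordan→J4, Wren→J2, Vic→J6.
The set {Ravi, Jordan, Wren, Yuki, Eli} has only 3 neighbours ({J2, J3, J4}), so by Hall's theorem at most 4 of the 6 teams can be matched.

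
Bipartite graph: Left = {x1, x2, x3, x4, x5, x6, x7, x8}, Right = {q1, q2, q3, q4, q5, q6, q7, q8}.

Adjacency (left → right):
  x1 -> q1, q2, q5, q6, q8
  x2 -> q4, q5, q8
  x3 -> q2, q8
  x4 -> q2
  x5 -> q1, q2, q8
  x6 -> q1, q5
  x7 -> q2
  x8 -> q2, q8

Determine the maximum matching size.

For example, pair x1→q6, x2→q4, x3→q8, x4→q2, x5→q1, x6→q5.
The set {x3, x4, x7, x8} has only 2 neighbours ({q2, q8}), so by Hall's theorem at most 6 of the 8 left vertices can be matched.

6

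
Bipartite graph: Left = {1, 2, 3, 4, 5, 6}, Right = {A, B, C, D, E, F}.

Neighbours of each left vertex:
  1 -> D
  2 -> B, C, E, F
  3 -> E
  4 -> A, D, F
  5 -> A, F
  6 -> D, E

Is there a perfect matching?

The set {1, 3, 6} has only 2 neighbours ({D, E}), so by Hall's theorem at most 5 of the 6 left vertices can be matched.
Hence no matching covers every left vertex.

No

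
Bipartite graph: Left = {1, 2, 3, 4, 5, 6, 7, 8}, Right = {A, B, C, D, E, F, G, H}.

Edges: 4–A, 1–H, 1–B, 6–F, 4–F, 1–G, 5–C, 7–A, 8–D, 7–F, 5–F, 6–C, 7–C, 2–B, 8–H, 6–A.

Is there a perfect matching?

The set {3, 4, 5, 6, 7} has only 3 neighbours ({A, C, F}), so by Hall's theorem at most 6 of the 8 left vertices can be matched.
Hence no matching covers every left vertex.

No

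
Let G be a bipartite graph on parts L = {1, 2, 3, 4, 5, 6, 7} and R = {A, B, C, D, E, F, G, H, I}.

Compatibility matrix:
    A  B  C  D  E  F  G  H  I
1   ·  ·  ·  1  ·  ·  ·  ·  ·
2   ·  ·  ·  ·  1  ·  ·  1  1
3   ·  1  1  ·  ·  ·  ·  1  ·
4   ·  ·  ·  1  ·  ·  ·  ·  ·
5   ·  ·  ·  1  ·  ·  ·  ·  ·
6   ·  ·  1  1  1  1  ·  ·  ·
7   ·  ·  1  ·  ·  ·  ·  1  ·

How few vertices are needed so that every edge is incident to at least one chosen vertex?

The 5 edges 1–D, 2–H, 3–B, 6–E, 7–C form a matching, so any vertex cover needs at least 5 vertices (one per matched edge).
Conversely {2, 3, 6, 7, D} meets every edge and has exactly 5 vertices, so 5 is optimal.

5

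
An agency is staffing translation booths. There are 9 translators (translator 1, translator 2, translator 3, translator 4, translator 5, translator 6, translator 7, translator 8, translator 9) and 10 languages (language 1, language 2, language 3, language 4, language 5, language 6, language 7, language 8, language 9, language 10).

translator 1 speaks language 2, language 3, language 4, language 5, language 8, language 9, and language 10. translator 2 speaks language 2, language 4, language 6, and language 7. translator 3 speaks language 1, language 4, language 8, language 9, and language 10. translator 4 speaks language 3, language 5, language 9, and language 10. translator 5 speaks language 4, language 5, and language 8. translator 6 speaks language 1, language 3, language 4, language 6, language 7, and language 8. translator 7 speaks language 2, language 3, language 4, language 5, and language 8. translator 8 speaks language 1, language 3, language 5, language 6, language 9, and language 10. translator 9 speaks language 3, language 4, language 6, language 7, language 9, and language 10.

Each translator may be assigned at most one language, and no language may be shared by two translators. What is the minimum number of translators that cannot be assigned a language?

A valid assignment of size 9: translator 1-language 4, translator 2-language 7, translator 3-language 9, translator 4-language 3, translator 5-language 5, translator 6-language 8, translator 7-language 2, translator 8-language 6, translator 9-language 10.
All 9 translators are matched, so no larger matching exists.
That matches 9 of the 9, leaving 0 unmatched; no matching can do better.

0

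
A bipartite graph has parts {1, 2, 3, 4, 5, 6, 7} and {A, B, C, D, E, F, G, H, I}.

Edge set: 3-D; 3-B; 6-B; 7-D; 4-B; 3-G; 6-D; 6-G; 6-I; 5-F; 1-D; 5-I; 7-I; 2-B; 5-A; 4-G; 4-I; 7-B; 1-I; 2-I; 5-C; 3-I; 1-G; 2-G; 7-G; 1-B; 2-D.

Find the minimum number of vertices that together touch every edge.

The 5 edges 1–I, 2–D, 3–G, 4–B, 5–F form a matching, so any vertex cover needs at least 5 vertices (one per matched edge).
Conversely {5, B, D, G, I} meets every edge and has exactly 5 vertices, so 5 is optimal.

5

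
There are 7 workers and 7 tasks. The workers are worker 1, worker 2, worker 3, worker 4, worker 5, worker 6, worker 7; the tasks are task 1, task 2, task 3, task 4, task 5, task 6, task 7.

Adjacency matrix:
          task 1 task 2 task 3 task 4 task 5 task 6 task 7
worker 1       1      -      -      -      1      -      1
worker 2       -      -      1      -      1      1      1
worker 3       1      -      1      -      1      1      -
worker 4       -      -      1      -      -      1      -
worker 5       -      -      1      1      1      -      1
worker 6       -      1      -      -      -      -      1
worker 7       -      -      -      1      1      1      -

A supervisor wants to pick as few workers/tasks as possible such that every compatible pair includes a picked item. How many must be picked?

7

The 7 edges worker 1–task 7, worker 2–task 5, worker 3–task 1, worker 4–task 3, worker 5–task 4, worker 6–task 2, worker 7–task 6 form a matching, so any vertex cover needs at least 7 vertices (one per matched edge).
Conversely {worker 1, worker 2, worker 3, worker 4, worker 5, worker 6, worker 7} meets every edge and has exactly 7 vertices, so 7 is optimal.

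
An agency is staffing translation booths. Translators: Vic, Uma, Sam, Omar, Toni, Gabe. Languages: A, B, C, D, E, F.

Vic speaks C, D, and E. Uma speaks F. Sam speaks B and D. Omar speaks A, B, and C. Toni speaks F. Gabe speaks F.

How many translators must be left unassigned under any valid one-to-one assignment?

2

A valid assignment of size 4: Vic–E, Uma–F, Sam–D, Omar–B.
The set {Uma, Toni, Gabe} has only 1 neighbour ({F}), so by Hall's theorem at most 4 of the 6 translators can be matched.
That matches 4 of the 6, leaving 2 unmatched; no matching can do better.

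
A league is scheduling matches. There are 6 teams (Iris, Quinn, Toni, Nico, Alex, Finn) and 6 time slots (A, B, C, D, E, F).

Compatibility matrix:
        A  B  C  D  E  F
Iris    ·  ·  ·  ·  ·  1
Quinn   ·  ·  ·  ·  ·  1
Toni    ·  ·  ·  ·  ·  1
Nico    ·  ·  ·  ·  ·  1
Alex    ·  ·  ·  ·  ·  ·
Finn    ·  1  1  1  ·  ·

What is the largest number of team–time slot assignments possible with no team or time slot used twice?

One maximum matching: Iris–F, Finn–B.
The set {Iris, Quinn, Toni, Nico, Alex} has only 1 neighbour ({F}), so by Hall's theorem at most 2 of the 6 teams can be matched.

2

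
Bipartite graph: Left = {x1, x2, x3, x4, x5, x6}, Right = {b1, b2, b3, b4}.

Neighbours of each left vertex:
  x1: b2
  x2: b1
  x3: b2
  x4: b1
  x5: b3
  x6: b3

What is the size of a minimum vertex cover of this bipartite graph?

{b1, b2, b3} is a vertex cover of size 3: every edge has an endpoint in this set.
No smaller cover exists because x1–b2, x2–b1, x5–b3 is a matching of size 3, and a cover must include an endpoint of each of these disjoint edges (König's theorem).

3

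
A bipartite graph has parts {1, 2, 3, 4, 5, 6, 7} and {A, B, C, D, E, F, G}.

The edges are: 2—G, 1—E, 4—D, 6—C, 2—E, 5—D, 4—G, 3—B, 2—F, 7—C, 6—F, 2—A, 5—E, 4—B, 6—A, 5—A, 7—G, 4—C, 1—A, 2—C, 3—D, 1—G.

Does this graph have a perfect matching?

One maximum matching: 1→G, 2→A, 3→D, 4→B, 5→E, 6→F, 7→C.
All 7 left vertices are covered.

Yes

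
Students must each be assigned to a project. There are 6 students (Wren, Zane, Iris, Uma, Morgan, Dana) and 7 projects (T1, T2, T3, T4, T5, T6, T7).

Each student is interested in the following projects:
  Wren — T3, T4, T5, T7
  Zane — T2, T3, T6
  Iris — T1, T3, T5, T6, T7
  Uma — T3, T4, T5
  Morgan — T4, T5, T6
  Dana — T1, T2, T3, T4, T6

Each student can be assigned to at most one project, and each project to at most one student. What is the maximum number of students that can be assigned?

6

One maximum matching: Wren→T7, Zane→T2, Iris→T3, Uma→T5, Morgan→T6, Dana→T4.
This saturates every student, so 6 is the maximum.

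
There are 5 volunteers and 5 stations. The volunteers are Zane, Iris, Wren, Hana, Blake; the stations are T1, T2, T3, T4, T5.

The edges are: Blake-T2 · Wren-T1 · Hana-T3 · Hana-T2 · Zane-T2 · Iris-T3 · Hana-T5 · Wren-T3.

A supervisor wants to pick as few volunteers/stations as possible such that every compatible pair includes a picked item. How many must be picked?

{Iris, Wren, Hana, T2} is a vertex cover of size 4: every edge has an endpoint in this set.
No smaller cover exists because Zane–T2, Iris–T3, Wren–T1, Hana–T5 is a matching of size 4, and a cover must include an endpoint of each of these disjoint edges (König's theorem).

4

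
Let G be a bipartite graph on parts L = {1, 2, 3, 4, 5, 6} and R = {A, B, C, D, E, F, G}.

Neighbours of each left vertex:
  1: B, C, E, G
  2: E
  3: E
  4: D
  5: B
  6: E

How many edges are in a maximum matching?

One maximum matching: 1–C, 2–E, 4–D, 5–B.
The set {2, 3, 6} has only 1 neighbour ({E}), so by Hall's theorem at most 4 of the 6 left vertices can be matched.

4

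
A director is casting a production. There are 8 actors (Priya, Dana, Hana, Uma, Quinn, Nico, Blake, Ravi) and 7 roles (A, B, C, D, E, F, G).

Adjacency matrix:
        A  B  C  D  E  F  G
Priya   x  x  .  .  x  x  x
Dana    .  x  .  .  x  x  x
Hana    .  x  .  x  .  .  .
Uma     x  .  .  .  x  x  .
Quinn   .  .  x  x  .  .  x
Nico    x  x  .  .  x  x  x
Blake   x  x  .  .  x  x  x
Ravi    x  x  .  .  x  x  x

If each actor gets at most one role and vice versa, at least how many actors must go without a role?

1

One maximum matching: Priya-E, Dana-B, Hana-D, Uma-F, Quinn-C, Nico-A, Blake-G.
The set {Priya, Dana, Uma, Nico, Blake, Ravi} has only 5 neighbours ({A, B, E, F, G}), so by Hall's theorem at most 7 of the 8 actors can be matched.
That matches 7 of the 8, leaving 1 unmatched; no matching can do better.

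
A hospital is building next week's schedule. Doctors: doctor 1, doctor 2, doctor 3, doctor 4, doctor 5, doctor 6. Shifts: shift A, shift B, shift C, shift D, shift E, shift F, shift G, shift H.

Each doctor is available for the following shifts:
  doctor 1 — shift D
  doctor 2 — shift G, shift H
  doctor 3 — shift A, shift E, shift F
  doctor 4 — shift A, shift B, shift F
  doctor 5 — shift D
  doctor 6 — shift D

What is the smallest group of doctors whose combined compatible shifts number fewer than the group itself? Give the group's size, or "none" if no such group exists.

Take S = {doctor 1, doctor 5}. Its neighbourhood is {shift D}, so |N(S)| = 1 < |S| = 2.
No single vertex violates Hall's condition since each has at least one neighbour, so 2 is the minimum.

2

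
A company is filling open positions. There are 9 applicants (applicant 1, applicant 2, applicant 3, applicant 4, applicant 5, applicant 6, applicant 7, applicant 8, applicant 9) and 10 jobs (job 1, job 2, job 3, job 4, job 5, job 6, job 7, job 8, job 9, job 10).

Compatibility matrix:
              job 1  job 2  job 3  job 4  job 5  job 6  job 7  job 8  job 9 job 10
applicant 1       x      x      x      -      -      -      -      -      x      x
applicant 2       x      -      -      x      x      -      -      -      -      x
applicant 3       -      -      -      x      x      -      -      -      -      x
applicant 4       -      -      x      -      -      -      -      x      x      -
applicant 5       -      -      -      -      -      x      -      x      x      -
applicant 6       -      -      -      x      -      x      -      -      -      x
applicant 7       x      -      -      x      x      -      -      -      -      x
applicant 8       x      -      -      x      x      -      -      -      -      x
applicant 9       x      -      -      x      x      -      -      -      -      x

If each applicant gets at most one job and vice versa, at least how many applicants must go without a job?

One maximum matching: applicant 1-job 3, applicant 2-job 5, applicant 3-job 10, applicant 4-job 8, applicant 5-job 9, applicant 6-job 6, applicant 7-job 4, applicant 8-job 1.
The set {applicant 2, applicant 3, applicant 7, applicant 8, applicant 9} has only 4 neighbours ({job 1, job 10, job 4, job 5}), so by Hall's theorem at most 8 of the 9 applicants can be matched.
That matches 8 of the 9, leaving 1 unmatched; no matching can do better.

1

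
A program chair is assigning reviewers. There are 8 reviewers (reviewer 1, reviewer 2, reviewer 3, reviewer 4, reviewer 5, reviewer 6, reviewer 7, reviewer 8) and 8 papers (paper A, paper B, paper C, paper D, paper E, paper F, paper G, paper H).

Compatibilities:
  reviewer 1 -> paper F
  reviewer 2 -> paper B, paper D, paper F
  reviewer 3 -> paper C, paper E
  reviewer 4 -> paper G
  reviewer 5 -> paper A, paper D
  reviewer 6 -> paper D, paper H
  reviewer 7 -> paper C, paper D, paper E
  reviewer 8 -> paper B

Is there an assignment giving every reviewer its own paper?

One maximum matching: reviewer 1–paper F, reviewer 2–paper D, reviewer 3–paper E, reviewer 4–paper G, reviewer 5–paper A, reviewer 6–paper H, reviewer 7–paper C, reviewer 8–paper B.
Every reviewer is matched, so this is a perfect matching.

Yes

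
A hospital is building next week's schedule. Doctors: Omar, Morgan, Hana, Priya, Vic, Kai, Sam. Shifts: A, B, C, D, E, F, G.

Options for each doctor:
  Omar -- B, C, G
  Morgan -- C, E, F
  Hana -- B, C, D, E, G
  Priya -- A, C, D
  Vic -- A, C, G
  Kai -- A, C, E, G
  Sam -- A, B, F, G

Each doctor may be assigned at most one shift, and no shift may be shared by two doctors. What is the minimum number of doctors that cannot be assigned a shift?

0

A valid assignment of size 7: Omar→C, Morgan→F, Hana→D, Priya→A, Vic→G, Kai→E, Sam→B.
All 7 doctors are matched, so no larger matching exists.
That matches 7 of the 7, leaving 0 unmatched; no matching can do better.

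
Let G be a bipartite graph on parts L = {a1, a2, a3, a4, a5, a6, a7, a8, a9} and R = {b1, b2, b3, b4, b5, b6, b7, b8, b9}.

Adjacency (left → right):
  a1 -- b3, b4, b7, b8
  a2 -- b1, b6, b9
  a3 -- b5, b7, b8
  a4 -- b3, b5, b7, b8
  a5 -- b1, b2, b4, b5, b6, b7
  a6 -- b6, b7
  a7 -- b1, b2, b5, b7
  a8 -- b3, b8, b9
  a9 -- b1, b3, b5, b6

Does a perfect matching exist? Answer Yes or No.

Yes

A valid assignment of size 9: a1-b4, a2-b9, a3-b5, a4-b7, a5-b1, a6-b6, a7-b2, a8-b8, a9-b3.
Every left vertex is matched, so this is a perfect matching.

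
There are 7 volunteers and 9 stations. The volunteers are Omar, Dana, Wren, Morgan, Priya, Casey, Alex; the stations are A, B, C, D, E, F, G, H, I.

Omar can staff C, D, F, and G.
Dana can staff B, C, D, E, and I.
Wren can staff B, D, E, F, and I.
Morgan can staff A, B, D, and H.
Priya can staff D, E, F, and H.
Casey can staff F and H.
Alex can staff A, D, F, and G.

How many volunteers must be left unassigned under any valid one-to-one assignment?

A valid assignment of size 7: Omar–C, Dana–D, Wren–B, Morgan–A, Priya–E, Casey–H, Alex–F.
All 7 volunteers are matched, so no larger matching exists.
That matches 7 of the 7, leaving 0 unmatched; no matching can do better.

0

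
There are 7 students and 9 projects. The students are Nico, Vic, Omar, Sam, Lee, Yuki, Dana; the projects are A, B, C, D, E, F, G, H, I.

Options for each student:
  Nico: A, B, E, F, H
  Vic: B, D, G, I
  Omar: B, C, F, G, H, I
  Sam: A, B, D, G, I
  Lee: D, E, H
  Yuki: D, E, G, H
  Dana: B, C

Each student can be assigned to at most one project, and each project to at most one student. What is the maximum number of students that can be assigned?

A valid assignment of size 7: Nico-E, Vic-G, Omar-F, Sam-A, Lee-H, Yuki-D, Dana-B.
This saturates every student, so 7 is the maximum.

7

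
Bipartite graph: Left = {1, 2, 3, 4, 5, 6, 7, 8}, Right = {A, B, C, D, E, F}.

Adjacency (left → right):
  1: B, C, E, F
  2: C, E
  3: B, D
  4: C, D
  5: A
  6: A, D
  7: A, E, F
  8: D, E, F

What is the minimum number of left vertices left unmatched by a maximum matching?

For example, pair 1–F, 2–E, 3–B, 4–C, 5–A, 6–D.
The set {1, 2, 3, 4, 5, 6, 7, 8} has only 6 neighbours ({A, B, C, D, E, F}), so by Hall's theorem at most 6 of the 8 left vertices can be matched.
That matches 6 of the 8, leaving 2 unmatched; no matching can do better.

2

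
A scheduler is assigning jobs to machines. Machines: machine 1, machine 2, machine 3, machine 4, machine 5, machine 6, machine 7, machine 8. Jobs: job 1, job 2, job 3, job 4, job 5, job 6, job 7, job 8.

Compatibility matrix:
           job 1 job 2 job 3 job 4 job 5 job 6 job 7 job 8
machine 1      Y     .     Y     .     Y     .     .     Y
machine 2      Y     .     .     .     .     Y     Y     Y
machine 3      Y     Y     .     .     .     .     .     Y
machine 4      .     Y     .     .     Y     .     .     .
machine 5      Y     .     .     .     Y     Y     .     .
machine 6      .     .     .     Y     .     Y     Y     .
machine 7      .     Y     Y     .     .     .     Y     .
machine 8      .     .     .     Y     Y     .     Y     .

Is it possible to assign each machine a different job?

One maximum matching: machine 1-job 8, machine 2-job 7, machine 3-job 2, machine 4-job 5, machine 5-job 1, machine 6-job 6, machine 7-job 3, machine 8-job 4.
Every machine is matched, so this is a perfect matching.

Yes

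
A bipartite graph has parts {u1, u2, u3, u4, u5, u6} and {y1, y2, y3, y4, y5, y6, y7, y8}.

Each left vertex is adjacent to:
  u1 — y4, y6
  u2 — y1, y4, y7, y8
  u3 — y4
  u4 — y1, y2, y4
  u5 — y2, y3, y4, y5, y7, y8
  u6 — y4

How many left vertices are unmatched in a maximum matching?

1

A valid assignment of size 5: u1→y6, u2→y1, u3→y4, u4→y2, u5→y7.
The set {u3, u6} has only 1 neighbour ({y4}), so by Hall's theorem at most 5 of the 6 left vertices can be matched.
That matches 5 of the 6, leaving 1 unmatched; no matching can do better.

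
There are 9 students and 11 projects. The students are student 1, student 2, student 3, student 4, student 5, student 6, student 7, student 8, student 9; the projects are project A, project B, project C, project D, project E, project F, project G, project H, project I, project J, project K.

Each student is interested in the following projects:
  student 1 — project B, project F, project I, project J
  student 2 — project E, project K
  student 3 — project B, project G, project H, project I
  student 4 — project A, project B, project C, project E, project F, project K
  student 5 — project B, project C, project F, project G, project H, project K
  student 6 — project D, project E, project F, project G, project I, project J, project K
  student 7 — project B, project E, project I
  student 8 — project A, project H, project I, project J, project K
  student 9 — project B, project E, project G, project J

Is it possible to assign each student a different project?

A valid assignment of size 9: student 1→project B, student 2→project K, student 3→project G, student 4→project A, student 5→project C, student 6→project F, student 7→project I, student 8→project J, student 9→project E.
Every student is matched, so this matching saturates all of them.

Yes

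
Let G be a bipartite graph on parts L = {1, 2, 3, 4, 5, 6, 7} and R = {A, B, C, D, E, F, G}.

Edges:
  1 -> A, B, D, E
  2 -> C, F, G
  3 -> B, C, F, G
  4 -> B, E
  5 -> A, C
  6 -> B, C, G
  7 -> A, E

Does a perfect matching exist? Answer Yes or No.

One maximum matching: 1→D, 2→F, 3→G, 4→B, 5→A, 6→C, 7→E.
All 7 left vertices are covered.

Yes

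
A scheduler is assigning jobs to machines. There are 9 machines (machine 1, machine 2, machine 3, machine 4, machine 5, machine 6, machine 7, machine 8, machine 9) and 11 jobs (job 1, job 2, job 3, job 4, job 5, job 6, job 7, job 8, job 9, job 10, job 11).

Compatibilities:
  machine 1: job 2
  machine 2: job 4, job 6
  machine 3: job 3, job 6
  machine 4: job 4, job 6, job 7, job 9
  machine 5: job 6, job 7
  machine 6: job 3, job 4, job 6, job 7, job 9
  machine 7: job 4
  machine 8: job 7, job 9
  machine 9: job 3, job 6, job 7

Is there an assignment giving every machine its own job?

The set {machine 2, machine 3, machine 4, machine 5, machine 6, machine 7, machine 8, machine 9} has only 5 neighbours ({job 3, job 4, job 6, job 7, job 9}), so by Hall's theorem at most 6 of the 9 machines can be matched.
Hence no matching covers every machine.

No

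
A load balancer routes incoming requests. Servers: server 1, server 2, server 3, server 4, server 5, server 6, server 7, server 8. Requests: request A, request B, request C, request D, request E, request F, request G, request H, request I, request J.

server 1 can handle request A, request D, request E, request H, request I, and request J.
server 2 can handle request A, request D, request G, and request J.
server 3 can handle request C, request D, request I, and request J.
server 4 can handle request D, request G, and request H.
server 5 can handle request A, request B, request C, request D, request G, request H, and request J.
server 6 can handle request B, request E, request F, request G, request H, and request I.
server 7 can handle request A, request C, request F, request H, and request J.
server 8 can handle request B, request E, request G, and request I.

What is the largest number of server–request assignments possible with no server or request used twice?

8

A valid assignment of size 8: server 1-request J, server 2-request A, server 3-request C, server 4-request D, server 5-request H, server 6-request E, server 7-request F, server 8-request G.
This saturates every server, so 8 is the maximum.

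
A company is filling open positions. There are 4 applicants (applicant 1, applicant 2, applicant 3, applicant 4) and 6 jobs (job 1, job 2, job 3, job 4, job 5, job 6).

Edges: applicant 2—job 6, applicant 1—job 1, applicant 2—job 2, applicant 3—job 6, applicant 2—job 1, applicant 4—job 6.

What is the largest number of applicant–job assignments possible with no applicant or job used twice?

3

A valid assignment of size 3: applicant 1-job 1, applicant 2-job 2, applicant 3-job 6.
The set {applicant 3, applicant 4} has only 1 neighbour ({job 6}), so by Hall's theorem at most 3 of the 4 applicants can be matched.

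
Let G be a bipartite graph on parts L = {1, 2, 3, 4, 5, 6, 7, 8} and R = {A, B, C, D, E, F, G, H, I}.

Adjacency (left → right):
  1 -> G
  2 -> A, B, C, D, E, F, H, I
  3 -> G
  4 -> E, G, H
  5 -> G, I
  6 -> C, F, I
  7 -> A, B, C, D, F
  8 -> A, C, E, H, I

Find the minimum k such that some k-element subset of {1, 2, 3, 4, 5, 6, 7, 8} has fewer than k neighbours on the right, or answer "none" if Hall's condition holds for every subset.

Take S = {1, 3}. Its neighbourhood is {G}, so |N(S)| = 1 < |S| = 2.
No single vertex violates Hall's condition since each has at least one neighbour, so 2 is the minimum.

2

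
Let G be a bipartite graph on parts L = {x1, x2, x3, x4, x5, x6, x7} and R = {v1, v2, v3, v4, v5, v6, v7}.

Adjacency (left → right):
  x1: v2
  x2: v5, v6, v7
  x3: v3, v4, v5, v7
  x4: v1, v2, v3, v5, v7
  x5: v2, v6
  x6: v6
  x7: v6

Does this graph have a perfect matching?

No

The set {x1, x5, x6, x7} has only 2 neighbours ({v2, v6}), so by Hall's theorem at most 5 of the 7 left vertices can be matched.
Hence no matching covers every left vertex.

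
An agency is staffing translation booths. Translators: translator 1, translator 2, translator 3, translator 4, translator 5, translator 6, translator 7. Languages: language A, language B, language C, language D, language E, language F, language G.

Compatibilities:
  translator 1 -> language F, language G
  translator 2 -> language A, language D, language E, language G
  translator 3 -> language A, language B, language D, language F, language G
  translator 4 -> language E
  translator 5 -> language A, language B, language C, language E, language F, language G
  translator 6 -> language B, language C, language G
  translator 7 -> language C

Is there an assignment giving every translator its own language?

Yes

For example, pair translator 1→language G, translator 2→language A, translator 3→language D, translator 4→language E, translator 5→language F, translator 6→language B, translator 7→language C.
All 7 translators are covered.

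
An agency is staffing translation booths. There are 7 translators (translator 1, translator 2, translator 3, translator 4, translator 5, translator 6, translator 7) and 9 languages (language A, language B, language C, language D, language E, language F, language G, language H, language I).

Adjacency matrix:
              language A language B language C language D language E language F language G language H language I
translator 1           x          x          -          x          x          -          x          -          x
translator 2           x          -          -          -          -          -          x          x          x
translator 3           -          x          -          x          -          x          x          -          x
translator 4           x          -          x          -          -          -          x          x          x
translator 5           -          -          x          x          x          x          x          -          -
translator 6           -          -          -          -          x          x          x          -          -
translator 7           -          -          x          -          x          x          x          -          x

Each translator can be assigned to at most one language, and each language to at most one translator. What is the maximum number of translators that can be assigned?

A valid assignment of size 7: translator 1–language D, translator 2–language H, translator 3–language B, translator 4–language I, translator 5–language C, translator 6–language G, translator 7–language F.
This saturates every translator, so 7 is the maximum.

7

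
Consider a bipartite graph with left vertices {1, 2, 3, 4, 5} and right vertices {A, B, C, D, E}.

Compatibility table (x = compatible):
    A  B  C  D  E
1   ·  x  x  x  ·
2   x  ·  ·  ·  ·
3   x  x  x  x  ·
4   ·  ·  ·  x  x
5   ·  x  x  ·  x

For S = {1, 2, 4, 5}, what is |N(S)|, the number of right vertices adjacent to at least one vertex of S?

The union of neighbours of {1, 2, 4, 5} is {A, B, C, D, E}, which has 5 elements.
Since |N(S)| = 5 ≥ |S| = 4, Hall's condition holds for this subset.

5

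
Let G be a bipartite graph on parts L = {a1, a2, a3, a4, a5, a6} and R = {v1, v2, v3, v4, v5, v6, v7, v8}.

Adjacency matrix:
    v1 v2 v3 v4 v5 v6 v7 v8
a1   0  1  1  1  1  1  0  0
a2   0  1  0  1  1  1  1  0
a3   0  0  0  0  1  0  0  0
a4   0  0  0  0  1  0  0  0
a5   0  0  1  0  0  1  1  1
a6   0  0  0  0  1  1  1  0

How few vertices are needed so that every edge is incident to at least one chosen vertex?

The 5 edges a1–v3, a2–v2, a3–v5, a5–v7, a6–v6 form a matching, so any vertex cover needs at least 5 vertices (one per matched edge).
Conversely {a1, a2, a5, a6, v5} meets every edge and has exactly 5 vertices, so 5 is optimal.

5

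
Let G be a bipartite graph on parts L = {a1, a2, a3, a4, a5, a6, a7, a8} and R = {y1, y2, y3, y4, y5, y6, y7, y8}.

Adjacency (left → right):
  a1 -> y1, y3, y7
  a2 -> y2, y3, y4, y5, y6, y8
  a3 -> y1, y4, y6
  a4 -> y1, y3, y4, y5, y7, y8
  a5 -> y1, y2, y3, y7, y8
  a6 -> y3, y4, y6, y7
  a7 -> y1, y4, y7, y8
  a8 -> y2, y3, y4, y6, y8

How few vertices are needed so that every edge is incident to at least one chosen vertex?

{a1, a2, a3, a4, a5, a6, a7, a8} is a vertex cover of size 8: every edge has an endpoint in this set.
No smaller cover exists because a1–y3, a2–y5, a3–y1, a4–y7, a5–y2, a6–y4, a7–y8, a8–y6 is a matching of size 8, and a cover must include an endpoint of each of these disjoint edges (König's theorem).

8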